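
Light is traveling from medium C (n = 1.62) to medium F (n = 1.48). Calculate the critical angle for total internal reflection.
θc = arcsin(n₂/n₁) = 66°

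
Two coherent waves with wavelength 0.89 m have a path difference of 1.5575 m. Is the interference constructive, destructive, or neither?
neither (partial) — path difference = 1.75λ, neither a whole number of wavelengths nor an odd multiple of λ/2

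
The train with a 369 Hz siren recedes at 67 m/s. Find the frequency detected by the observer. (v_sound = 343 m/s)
f_obs = f·v/(v + v_s) = 308.7 Hz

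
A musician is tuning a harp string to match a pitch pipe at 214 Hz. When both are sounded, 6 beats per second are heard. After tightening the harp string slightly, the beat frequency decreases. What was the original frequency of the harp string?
208 Hz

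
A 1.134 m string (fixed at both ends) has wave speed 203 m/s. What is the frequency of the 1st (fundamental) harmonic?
fₙ = nv/(2L) = 89.51 Hz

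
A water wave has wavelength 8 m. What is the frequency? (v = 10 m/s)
f = v/λ = 1.25 Hz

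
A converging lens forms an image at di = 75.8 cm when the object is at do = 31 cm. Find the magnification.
M = −di/do = -2.445 (inverted image)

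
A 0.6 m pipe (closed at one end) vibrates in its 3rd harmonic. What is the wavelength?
λₙ = 4L/n = 0.8 m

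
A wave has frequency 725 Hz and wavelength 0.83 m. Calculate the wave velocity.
v = fλ = 601.8 m/s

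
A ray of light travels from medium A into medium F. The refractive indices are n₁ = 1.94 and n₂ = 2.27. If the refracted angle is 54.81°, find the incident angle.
sin θ₁ = (n₂/n₁)·sin θ₂ → θ₁ = 72.99°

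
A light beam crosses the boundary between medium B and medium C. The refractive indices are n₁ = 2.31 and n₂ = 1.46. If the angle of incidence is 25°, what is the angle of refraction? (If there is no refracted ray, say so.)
sin θ₂ = (n₁/n₂)·sin θ₁ = 0.6687 → θ₂ = 41.96°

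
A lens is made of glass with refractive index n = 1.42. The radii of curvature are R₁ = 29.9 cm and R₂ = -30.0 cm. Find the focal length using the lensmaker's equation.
1/f = (n − 1)(1/R₁ − 1/R₂) → f = 35.65 cm (converging lens)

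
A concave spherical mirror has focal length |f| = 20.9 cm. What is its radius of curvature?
R = 2|f| = 41.8 cm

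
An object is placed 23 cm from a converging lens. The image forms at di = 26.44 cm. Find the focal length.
1/f = 1/do + 1/di → f = 12.3 cm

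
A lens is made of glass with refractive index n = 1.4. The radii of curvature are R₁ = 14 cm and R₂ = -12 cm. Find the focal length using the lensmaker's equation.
1/f = (n − 1)(1/R₁ − 1/R₂) → f = 16.15 cm (converging lens)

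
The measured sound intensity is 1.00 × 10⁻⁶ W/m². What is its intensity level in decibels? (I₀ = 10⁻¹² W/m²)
β = 10·log₁₀(I/I₀) = 60 dB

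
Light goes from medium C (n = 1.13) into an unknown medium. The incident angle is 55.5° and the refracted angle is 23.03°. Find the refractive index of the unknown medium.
n₂ = n₁·sin θ₁ / sin θ₂ = 2.38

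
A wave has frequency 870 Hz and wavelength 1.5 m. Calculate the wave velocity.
v = fλ = 1305 m/s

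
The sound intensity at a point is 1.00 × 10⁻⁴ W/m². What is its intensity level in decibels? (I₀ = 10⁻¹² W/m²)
β = 10·log₁₀(I/I₀) = 80 dB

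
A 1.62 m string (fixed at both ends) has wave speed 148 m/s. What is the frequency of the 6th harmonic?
fₙ = nv/(2L) = 274.1 Hz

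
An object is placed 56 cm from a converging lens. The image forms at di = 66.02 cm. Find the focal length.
1/f = 1/do + 1/di → f = 30.3 cm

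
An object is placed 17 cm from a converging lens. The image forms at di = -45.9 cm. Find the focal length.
1/f = 1/do + 1/di → f = 27 cm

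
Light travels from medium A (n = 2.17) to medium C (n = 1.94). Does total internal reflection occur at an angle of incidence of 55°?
θc = arcsin(n₂/n₁) = 63.38°; 55° < θc, so no — the ray refracts.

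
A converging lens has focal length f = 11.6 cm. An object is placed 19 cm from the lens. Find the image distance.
1/di = 1/f − 1/do → di = 29.78 cm (real image)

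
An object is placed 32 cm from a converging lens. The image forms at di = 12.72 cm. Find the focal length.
1/f = 1/do + 1/di → f = 9.102 cm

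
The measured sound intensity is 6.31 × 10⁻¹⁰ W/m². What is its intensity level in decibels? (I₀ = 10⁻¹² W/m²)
β = 10·log₁₀(I/I₀) = 28 dB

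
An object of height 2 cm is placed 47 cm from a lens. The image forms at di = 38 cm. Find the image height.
hi = (-di/do) × ho = -1.617 cm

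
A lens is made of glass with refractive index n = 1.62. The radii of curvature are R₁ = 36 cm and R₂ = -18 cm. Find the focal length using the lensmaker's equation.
1/f = (n − 1)(1/R₁ − 1/R₂) → f = 19.35 cm (converging lens)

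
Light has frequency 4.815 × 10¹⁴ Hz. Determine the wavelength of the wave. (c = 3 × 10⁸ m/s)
λ = c/f = 623.1 nm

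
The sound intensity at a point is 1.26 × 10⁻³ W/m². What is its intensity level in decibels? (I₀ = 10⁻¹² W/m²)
β = 10·log₁₀(I/I₀) = 91 dB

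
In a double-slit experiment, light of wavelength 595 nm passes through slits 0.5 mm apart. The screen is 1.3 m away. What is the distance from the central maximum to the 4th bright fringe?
y = mλL/d = 6.188 mm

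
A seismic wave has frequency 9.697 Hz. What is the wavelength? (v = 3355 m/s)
λ = v/f = 346 m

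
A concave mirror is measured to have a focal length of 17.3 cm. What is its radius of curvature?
R = 2|f| = 34.6 cm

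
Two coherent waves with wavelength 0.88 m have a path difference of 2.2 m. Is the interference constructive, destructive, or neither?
destructive — path difference = 2.5λ, an odd multiple of λ/2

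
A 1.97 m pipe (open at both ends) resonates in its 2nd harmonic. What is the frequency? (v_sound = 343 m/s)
fₙ = nv/(2L) = 174.1 Hz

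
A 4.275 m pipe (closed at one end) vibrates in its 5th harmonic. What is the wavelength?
λₙ = 4L/n = 3.42 m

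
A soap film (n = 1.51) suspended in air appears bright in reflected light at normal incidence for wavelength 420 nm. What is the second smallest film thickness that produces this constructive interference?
2nt = (m − ½)λ with m = 2 → t = (m − ½)λ/(2n) = 208.6 nm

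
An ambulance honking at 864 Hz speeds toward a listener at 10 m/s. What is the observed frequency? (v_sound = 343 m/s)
f_obs = f·v/(v − v_s) = 889.9 Hz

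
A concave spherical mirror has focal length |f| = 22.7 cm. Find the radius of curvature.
R = 2|f| = 45.4 cm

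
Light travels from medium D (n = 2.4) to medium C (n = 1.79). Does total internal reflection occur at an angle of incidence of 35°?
θc = arcsin(n₂/n₁) = 48.23°; 35° < θc, so no — the ray refracts.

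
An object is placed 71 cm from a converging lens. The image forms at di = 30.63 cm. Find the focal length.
1/f = 1/do + 1/di → f = 21.4 cm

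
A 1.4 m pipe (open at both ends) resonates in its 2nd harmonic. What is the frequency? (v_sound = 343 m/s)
fₙ = nv/(2L) = 245 Hz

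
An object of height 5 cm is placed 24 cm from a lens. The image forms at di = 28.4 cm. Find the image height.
hi = (-di/do) × ho = -5.917 cm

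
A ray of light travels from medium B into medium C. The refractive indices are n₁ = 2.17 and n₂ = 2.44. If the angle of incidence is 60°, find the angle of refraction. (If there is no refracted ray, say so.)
sin θ₂ = (n₁/n₂)·sin θ₁ = 0.7702 → θ₂ = 50.37°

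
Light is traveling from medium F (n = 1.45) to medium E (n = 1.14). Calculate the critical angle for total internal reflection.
θc = arcsin(n₂/n₁) = 51.83°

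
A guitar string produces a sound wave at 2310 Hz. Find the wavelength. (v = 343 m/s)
λ = v/f = 0.1485 m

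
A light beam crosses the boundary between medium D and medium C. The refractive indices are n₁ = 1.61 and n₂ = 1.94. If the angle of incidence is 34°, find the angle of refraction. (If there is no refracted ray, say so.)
sin θ₂ = (n₁/n₂)·sin θ₁ = 0.4641 → θ₂ = 27.65°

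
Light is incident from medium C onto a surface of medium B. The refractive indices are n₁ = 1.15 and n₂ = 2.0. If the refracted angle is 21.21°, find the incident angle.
sin θ₁ = (n₂/n₁)·sin θ₂ → θ₁ = 38.99°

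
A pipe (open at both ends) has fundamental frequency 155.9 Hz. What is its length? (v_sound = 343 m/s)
L = v/(2f₁) = 1.1 m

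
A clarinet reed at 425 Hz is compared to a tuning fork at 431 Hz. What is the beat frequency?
6 Hz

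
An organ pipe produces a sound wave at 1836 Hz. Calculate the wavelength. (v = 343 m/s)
λ = v/f = 0.1868 m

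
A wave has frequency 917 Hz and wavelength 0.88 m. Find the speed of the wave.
v = fλ = 807 m/s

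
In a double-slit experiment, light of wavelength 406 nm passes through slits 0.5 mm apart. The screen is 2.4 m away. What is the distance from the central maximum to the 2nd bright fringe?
y = mλL/d = 3.898 mm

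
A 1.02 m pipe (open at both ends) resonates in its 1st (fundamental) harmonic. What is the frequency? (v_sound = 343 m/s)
fₙ = nv/(2L) = 168.1 Hz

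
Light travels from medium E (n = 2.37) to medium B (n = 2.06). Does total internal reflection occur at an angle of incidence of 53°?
θc = arcsin(n₂/n₁) = 60.37°; 53° < θc, so no — the ray refracts.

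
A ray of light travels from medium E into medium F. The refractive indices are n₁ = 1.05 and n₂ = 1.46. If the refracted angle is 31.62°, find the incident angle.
sin θ₁ = (n₂/n₁)·sin θ₂ → θ₁ = 46.8°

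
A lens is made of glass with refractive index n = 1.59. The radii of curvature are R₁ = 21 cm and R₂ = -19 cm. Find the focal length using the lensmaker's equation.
1/f = (n − 1)(1/R₁ − 1/R₂) → f = 16.91 cm (converging lens)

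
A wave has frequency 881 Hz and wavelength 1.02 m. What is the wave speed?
v = fλ = 898.6 m/s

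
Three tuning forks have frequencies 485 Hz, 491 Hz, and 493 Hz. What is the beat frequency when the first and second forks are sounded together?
6 Hz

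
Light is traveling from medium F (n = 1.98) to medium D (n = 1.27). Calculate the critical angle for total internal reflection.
θc = arcsin(n₂/n₁) = 39.9°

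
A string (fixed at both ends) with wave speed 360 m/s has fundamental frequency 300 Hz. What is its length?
L = v/(2f₁) = 0.6 m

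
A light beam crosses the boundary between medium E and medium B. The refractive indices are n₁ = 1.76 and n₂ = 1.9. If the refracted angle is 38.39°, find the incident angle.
sin θ₁ = (n₂/n₁)·sin θ₂ → θ₁ = 42.1°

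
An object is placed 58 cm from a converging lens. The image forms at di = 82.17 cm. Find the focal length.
1/f = 1/do + 1/di → f = 34 cm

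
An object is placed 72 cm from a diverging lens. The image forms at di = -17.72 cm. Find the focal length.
1/f = 1/do + 1/di → f = -23.5 cm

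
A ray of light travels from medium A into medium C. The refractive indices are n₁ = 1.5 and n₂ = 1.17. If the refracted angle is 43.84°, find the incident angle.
sin θ₁ = (n₂/n₁)·sin θ₂ → θ₁ = 32.7°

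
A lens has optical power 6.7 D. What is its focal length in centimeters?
f = 1/P = 14.93 cm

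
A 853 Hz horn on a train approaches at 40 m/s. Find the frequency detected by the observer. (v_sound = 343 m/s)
f_obs = f·v/(v − v_s) = 965.6 Hz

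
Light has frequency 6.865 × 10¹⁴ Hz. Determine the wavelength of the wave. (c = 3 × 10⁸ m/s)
λ = c/f = 437 nm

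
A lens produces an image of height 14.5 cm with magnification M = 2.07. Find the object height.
ho = |hi|/|M| = 7.005 cm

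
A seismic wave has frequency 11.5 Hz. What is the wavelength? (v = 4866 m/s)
λ = v/f = 423.1 m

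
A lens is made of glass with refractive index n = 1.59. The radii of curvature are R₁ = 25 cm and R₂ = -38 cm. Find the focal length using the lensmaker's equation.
1/f = (n − 1)(1/R₁ − 1/R₂) → f = 25.56 cm (converging lens)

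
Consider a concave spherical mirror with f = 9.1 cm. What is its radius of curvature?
R = 2|f| = 18.2 cm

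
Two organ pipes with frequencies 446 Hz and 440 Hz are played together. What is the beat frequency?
6 Hz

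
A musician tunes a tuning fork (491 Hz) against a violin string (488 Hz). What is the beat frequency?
3 Hz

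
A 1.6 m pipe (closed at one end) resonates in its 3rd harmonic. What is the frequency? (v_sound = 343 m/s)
fₙ = nv/(4L) = 160.8 Hz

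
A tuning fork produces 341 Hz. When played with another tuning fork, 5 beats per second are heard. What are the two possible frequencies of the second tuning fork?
f₂ = 341 ± 5 Hz → 346 Hz or 336 Hz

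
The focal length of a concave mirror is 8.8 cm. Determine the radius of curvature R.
R = 2|f| = 17.6 cm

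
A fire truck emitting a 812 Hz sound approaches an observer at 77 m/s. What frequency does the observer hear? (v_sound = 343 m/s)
f_obs = f·v/(v − v_s) = 1047 Hz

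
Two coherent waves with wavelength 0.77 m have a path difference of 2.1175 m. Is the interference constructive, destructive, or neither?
neither (partial) — path difference = 2.75λ, neither a whole number of wavelengths nor an odd multiple of λ/2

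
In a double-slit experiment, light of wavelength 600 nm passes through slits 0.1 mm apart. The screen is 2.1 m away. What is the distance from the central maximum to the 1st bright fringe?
y = mλL/d = 12.6 mm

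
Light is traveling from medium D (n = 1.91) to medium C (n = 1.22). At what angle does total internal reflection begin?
θc = arcsin(n₂/n₁) = 39.7°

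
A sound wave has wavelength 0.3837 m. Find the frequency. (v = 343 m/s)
f = v/λ = 893.9 Hz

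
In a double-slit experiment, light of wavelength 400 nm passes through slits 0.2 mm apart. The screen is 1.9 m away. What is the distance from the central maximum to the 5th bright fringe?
y = mλL/d = 19 mm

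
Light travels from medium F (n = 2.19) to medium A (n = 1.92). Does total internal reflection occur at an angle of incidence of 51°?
θc = arcsin(n₂/n₁) = 61.25°; 51° < θc, so no — the ray refracts.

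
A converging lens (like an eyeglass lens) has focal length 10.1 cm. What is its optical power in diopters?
P = 1/f = 9.901 D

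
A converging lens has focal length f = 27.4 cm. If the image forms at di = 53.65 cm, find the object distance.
1/do = 1/f − 1/di → do = 56 cm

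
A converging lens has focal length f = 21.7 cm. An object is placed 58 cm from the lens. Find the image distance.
1/di = 1/f − 1/do → di = 34.67 cm (real image)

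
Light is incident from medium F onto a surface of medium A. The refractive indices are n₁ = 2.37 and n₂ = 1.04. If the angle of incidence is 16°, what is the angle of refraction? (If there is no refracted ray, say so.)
sin θ₂ = (n₁/n₂)·sin θ₁ = 0.6281 → θ₂ = 38.91°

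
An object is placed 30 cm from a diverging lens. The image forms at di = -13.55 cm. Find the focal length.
1/f = 1/do + 1/di → f = -24.71 cm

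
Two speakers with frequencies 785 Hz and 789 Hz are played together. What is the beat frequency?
4 Hz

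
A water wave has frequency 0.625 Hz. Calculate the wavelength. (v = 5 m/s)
λ = v/f = 8 m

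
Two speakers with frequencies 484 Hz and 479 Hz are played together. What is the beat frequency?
5 Hz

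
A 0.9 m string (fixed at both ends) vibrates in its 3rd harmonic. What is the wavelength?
λₙ = 2L/n = 0.6 m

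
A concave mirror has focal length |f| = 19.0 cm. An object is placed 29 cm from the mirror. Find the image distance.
f = +19.0 cm (concave); 1/di = 1/f − 1/do → di = 55.1 cm (real image, in front of mirror)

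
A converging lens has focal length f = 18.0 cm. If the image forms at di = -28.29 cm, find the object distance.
1/do = 1/f − 1/di → do = 11 cm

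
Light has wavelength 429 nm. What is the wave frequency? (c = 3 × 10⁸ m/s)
f = c/λ = 6.993 × 10¹⁴ Hz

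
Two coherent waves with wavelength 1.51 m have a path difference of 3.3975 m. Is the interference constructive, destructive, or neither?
neither (partial) — path difference = 2.25λ, neither a whole number of wavelengths nor an odd multiple of λ/2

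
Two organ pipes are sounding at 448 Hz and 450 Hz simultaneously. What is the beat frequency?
2 Hz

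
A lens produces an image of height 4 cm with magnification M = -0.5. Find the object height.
ho = |hi|/|M| = 8 cm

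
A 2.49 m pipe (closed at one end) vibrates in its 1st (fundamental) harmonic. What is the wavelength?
λₙ = 4L/n = 9.96 m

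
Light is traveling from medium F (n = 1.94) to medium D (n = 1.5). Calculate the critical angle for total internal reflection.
θc = arcsin(n₂/n₁) = 50.64°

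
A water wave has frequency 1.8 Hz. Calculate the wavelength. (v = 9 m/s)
λ = v/f = 5 m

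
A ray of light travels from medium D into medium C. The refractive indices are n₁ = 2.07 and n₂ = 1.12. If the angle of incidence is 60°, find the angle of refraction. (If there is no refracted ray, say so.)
sin θ₂ = (n₁/n₂)·sin θ₁ = 1.601 > 1, so there is no refracted ray — the light undergoes total internal reflection.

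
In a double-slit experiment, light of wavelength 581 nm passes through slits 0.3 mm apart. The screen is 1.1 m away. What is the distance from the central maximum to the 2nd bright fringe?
y = mλL/d = 4.261 mm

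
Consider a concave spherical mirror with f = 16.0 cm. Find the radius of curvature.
R = 2|f| = 32 cm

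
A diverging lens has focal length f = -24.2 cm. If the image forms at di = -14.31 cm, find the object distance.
1/do = 1/f − 1/di → do = 35.02 cm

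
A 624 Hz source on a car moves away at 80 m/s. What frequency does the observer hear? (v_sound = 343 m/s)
f_obs = f·v/(v + v_s) = 506 Hz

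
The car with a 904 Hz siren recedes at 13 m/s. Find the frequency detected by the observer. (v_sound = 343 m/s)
f_obs = f·v/(v + v_s) = 871 Hz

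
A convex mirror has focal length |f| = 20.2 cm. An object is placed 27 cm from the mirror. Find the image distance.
f = −20.2 cm (convex); 1/di = 1/f − 1/do → di = -11.56 cm (virtual image, behind mirror)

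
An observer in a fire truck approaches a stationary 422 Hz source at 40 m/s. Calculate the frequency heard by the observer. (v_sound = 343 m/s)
f_obs = f·(v + v_o)/v = 471.2 Hz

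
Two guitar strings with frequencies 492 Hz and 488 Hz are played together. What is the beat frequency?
4 Hz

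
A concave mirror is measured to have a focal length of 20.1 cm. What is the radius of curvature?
R = 2|f| = 40.2 cm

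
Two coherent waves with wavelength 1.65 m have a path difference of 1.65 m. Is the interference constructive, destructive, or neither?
constructive — path difference = 1λ, a whole number of wavelengths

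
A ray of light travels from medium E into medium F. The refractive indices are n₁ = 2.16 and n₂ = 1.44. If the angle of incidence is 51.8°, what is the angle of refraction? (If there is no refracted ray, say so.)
sin θ₂ = (n₁/n₂)·sin θ₁ = 1.179 > 1, so there is no refracted ray — the light undergoes total internal reflection.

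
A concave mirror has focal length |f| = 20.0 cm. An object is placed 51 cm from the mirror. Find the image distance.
f = +20.0 cm (concave); 1/di = 1/f − 1/do → di = 32.9 cm (real image, in front of mirror)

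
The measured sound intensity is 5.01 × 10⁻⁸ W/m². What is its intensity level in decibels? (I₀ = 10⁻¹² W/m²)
β = 10·log₁₀(I/I₀) = 47 dB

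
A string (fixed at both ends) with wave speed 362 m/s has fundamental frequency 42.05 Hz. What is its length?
L = v/(2f₁) = 4.304 m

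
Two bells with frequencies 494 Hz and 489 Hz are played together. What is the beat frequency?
5 Hz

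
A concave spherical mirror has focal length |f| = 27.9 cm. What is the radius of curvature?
R = 2|f| = 55.8 cm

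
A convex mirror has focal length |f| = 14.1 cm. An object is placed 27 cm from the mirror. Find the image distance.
f = −14.1 cm (convex); 1/di = 1/f − 1/do → di = -9.263 cm (virtual image, behind mirror)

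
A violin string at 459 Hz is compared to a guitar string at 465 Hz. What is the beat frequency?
6 Hz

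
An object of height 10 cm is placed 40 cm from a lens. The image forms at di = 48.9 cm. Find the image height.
hi = (-di/do) × ho = -12.22 cm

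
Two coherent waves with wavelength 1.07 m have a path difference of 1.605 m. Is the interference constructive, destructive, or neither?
destructive — path difference = 1.5λ, an odd multiple of λ/2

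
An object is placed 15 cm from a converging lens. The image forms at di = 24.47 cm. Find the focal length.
1/f = 1/do + 1/di → f = 9.299 cm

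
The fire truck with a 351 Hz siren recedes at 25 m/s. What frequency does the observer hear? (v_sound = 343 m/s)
f_obs = f·v/(v + v_s) = 327.2 Hz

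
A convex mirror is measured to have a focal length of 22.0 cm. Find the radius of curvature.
R = 2|f| = 44 cm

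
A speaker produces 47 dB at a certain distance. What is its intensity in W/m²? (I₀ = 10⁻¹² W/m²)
I = I₀·10^(β/10) = 5.01 × 10⁻⁸ W/m²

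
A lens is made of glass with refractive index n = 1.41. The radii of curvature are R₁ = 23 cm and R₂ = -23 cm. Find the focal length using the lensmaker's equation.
1/f = (n − 1)(1/R₁ − 1/R₂) → f = 28.05 cm (converging lens)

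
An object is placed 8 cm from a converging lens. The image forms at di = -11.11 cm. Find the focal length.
1/f = 1/do + 1/di → f = 28.58 cm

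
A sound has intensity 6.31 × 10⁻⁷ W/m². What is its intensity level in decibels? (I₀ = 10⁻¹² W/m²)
β = 10·log₁₀(I/I₀) = 58 dB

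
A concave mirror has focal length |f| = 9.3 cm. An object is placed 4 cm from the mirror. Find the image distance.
f = +9.3 cm (concave); 1/di = 1/f − 1/do → di = -7.019 cm (virtual image, behind mirror)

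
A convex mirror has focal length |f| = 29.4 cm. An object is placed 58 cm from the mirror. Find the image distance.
f = −29.4 cm (convex); 1/di = 1/f − 1/do → di = -19.51 cm (virtual image, behind mirror)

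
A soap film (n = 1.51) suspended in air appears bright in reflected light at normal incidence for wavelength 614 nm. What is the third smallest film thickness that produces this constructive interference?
2nt = (m − ½)λ with m = 3 → t = (m − ½)λ/(2n) = 508.3 nm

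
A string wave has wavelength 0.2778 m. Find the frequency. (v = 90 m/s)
f = v/λ = 324 Hz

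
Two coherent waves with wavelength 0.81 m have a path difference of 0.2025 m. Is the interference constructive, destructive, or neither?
neither (partial) — path difference = 0.25λ, neither a whole number of wavelengths nor an odd multiple of λ/2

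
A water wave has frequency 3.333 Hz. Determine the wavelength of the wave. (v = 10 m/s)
λ = v/f = 3 m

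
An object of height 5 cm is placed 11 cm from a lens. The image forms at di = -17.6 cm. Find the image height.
hi = (-di/do) × ho = 8 cm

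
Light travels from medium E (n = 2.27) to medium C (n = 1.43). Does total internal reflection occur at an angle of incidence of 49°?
θc = arcsin(n₂/n₁) = 39.05°; 49° > θc, so yes — total internal reflection.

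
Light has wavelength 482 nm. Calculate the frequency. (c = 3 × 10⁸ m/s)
f = c/λ = 6.224 × 10¹⁴ Hz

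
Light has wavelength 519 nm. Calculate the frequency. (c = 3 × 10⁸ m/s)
f = c/λ = 5.780 × 10¹⁴ Hz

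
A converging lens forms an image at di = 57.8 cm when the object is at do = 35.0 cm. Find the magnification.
M = −di/do = -1.651 (inverted image)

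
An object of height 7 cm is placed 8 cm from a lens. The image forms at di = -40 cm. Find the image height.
hi = (-di/do) × ho = 35 cm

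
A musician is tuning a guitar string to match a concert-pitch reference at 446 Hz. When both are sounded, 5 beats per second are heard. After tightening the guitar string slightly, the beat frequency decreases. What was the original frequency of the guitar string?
441 Hz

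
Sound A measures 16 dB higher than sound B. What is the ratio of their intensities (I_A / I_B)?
I_A/I_B = 10^(Δβ/10) = 39.81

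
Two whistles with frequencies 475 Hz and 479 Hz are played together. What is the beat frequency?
4 Hz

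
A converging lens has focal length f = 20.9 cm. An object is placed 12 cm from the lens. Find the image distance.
1/di = 1/f − 1/do → di = -28.18 cm (virtual image)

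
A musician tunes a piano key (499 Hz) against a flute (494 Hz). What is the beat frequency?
5 Hz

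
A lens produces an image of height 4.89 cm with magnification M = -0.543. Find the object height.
ho = |hi|/|M| = 9.006 cm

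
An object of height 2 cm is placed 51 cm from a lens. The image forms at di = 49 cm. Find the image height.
hi = (-di/do) × ho = -1.922 cm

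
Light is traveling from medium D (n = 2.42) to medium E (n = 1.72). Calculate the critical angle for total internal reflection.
θc = arcsin(n₂/n₁) = 45.3°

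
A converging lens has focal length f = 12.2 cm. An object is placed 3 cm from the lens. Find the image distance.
1/di = 1/f − 1/do → di = -3.978 cm (virtual image)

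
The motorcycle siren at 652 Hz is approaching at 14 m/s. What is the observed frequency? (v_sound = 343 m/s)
f_obs = f·v/(v − v_s) = 679.7 Hz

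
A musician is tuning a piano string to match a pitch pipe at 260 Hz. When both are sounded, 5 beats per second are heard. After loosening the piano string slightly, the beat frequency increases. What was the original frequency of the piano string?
255 Hz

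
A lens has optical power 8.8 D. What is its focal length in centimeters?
f = 1/P = 11.36 cm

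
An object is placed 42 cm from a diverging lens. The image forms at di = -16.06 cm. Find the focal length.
1/f = 1/do + 1/di → f = -26 cm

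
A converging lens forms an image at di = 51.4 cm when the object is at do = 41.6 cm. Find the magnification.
M = −di/do = -1.236 (inverted image)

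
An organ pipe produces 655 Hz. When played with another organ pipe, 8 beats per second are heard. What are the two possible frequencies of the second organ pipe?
f₂ = 655 ± 8 Hz → 663 Hz or 647 Hz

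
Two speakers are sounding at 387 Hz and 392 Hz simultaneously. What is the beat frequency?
5 Hz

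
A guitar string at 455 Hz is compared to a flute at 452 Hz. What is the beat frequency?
3 Hz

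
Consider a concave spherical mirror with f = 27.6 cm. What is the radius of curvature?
R = 2|f| = 55.2 cm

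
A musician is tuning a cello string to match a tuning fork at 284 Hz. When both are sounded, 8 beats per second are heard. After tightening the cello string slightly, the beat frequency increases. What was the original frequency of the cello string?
292 Hz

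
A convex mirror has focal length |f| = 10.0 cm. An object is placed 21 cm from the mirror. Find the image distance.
f = −10.0 cm (convex); 1/di = 1/f − 1/do → di = -6.774 cm (virtual image, behind mirror)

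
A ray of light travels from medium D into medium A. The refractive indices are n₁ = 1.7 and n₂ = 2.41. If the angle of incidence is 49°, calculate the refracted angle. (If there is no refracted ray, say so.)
sin θ₂ = (n₁/n₂)·sin θ₁ = 0.5324 → θ₂ = 32.17°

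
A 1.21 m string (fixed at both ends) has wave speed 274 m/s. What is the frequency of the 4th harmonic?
fₙ = nv/(2L) = 452.9 Hz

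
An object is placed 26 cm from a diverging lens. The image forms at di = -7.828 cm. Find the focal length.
1/f = 1/do + 1/di → f = -11.2 cm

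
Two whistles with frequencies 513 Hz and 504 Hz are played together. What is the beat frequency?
9 Hz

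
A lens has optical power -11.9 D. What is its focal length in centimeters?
f = 1/P = -8.403 cm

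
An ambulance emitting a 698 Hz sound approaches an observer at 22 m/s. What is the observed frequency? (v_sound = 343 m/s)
f_obs = f·v/(v − v_s) = 745.8 Hz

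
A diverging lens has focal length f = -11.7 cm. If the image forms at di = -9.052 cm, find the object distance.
1/do = 1/f − 1/di → do = 40 cm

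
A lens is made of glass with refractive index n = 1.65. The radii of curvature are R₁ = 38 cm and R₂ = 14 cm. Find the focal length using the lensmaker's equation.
1/f = (n − 1)(1/R₁ − 1/R₂) → f = -34.1 cm (diverging lens)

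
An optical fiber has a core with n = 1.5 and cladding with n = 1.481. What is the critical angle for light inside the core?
θc = arcsin(n_cladding/n_core) = 80.87°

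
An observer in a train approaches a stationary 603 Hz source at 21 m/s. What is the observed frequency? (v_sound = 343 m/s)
f_obs = f·(v + v_o)/v = 639.9 Hz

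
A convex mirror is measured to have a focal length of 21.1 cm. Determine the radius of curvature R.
R = 2|f| = 42.2 cm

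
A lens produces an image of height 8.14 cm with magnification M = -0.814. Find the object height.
ho = |hi|/|M| = 10 cm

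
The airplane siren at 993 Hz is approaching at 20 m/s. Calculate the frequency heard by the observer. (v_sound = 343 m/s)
f_obs = f·v/(v − v_s) = 1054 Hz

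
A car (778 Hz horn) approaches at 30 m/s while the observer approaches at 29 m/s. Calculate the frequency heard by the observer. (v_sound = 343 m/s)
f_obs = f·(v + v_o)/(v − v_s) = 924.7 Hz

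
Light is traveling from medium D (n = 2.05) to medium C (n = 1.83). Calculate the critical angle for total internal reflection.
θc = arcsin(n₂/n₁) = 63.21°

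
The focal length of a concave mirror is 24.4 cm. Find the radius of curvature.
R = 2|f| = 48.8 cm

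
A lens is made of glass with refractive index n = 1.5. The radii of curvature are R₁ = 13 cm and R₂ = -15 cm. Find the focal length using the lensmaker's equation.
1/f = (n − 1)(1/R₁ − 1/R₂) → f = 13.93 cm (converging lens)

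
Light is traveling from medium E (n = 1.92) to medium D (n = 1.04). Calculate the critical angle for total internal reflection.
θc = arcsin(n₂/n₁) = 32.8°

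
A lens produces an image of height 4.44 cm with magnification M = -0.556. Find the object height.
ho = |hi|/|M| = 7.986 cm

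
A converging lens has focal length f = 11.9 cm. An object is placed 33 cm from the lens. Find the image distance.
1/di = 1/f − 1/do → di = 18.61 cm (real image)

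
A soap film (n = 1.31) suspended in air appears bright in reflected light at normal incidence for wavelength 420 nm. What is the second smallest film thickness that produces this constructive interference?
2nt = (m − ½)λ with m = 2 → t = (m − ½)λ/(2n) = 240.5 nm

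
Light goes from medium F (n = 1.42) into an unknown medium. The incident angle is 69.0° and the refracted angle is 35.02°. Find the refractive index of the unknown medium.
n₂ = n₁·sin θ₁ / sin θ₂ = 2.31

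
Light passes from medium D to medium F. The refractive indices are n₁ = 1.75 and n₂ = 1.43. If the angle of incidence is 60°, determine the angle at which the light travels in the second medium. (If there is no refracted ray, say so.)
sin θ₂ = (n₁/n₂)·sin θ₁ = 1.06 > 1, so there is no refracted ray — the light undergoes total internal reflection.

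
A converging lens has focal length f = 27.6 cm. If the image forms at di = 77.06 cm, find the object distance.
1/do = 1/f − 1/di → do = 43 cm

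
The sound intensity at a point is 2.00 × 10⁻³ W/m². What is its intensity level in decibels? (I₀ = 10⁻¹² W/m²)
β = 10·log₁₀(I/I₀) = 93.01 dB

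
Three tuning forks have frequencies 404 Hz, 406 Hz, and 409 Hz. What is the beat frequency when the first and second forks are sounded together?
2 Hz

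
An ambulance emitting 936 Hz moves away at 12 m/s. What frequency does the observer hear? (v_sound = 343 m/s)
f_obs = f·v/(v + v_s) = 904.4 Hz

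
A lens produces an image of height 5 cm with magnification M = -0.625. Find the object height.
ho = |hi|/|M| = 8 cm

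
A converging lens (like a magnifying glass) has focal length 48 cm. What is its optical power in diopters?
P = 1/f = 2.083 D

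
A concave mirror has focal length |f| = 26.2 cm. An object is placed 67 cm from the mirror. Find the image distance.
f = +26.2 cm (concave); 1/di = 1/f − 1/do → di = 43.02 cm (real image, in front of mirror)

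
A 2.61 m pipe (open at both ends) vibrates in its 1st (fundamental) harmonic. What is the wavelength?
λₙ = 2L/n = 5.22 m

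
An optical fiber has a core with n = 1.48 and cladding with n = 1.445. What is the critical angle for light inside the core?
θc = arcsin(n_cladding/n_core) = 77.51°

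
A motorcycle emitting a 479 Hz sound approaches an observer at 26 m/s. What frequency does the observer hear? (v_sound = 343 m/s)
f_obs = f·v/(v − v_s) = 518.3 Hz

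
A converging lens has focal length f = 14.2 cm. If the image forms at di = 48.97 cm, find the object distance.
1/do = 1/f − 1/di → do = 20 cm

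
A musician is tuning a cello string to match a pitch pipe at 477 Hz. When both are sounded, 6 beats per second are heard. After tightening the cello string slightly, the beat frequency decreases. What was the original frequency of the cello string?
471 Hz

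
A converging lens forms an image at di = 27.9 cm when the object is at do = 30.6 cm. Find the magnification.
M = −di/do = -0.9118 (inverted image)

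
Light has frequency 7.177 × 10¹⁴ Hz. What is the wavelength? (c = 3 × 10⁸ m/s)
λ = c/f = 418 nm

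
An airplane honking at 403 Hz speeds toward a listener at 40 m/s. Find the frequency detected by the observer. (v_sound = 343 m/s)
f_obs = f·v/(v − v_s) = 456.2 Hz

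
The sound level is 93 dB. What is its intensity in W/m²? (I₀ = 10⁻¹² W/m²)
I = I₀·10^(β/10) = 2.00 × 10⁻³ W/m²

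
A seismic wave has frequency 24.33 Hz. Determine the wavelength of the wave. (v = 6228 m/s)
λ = v/f = 256 m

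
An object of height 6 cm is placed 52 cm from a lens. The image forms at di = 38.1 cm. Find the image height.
hi = (-di/do) × ho = -4.396 cm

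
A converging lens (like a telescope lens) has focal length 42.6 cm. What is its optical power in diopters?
P = 1/f = 2.347 D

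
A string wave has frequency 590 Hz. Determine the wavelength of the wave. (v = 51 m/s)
λ = v/f = 0.08644 m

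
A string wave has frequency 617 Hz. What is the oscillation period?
T = 1/f = 0.001621 s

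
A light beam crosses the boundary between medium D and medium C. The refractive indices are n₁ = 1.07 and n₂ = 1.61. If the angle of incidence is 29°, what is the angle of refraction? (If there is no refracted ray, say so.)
sin θ₂ = (n₁/n₂)·sin θ₁ = 0.3222 → θ₂ = 18.8°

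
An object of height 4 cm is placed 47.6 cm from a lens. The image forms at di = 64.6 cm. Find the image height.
hi = (-di/do) × ho = -5.429 cm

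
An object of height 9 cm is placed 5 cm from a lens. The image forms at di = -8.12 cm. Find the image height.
hi = (-di/do) × ho = 14.62 cm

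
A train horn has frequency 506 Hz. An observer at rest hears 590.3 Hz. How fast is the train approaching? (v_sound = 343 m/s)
v_s = v·(1 − f/f_obs) = 48.98 m/s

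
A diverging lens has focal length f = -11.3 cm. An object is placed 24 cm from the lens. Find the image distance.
1/di = 1/f − 1/do → di = -7.683 cm (virtual image)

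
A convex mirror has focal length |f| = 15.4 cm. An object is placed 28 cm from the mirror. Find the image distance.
f = −15.4 cm (convex); 1/di = 1/f − 1/do → di = -9.935 cm (virtual image, behind mirror)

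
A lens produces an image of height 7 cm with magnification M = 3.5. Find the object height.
ho = |hi|/|M| = 2 cm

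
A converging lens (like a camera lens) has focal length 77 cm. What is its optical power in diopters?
P = 1/f = 1.299 D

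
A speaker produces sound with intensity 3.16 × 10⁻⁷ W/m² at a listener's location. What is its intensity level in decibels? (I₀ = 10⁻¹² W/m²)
β = 10·log₁₀(I/I₀) = 55 dB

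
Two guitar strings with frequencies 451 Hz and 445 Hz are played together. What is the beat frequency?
6 Hz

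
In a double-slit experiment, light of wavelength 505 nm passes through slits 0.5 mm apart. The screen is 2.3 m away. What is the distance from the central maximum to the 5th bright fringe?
y = mλL/d = 11.62 mm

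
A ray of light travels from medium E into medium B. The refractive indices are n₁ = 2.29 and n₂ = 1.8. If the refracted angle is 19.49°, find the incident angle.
sin θ₁ = (n₂/n₁)·sin θ₂ → θ₁ = 15.2°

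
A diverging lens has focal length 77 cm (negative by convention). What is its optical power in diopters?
P = 1/f = -1.299 D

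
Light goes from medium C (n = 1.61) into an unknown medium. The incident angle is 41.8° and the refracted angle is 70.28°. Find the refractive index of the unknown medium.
n₂ = n₁·sin θ₁ / sin θ₂ = 1.14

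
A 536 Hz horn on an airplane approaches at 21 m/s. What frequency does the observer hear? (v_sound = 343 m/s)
f_obs = f·v/(v − v_s) = 571 Hz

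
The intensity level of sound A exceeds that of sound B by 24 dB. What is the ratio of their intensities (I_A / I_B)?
I_A/I_B = 10^(Δβ/10) = 251.2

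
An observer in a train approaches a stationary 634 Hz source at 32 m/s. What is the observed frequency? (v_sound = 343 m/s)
f_obs = f·(v + v_o)/v = 693.1 Hz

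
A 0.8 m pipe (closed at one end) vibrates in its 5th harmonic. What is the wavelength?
λₙ = 4L/n = 0.64 m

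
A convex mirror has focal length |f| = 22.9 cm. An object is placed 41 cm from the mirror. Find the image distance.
f = −22.9 cm (convex); 1/di = 1/f − 1/do → di = -14.69 cm (virtual image, behind mirror)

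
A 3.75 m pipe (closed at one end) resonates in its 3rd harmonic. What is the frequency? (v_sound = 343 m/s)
fₙ = nv/(4L) = 68.6 Hz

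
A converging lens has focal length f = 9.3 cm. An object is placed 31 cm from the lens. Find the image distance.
1/di = 1/f − 1/do → di = 13.29 cm (real image)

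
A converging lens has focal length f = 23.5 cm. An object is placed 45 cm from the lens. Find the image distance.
1/di = 1/f − 1/do → di = 49.19 cm (real image)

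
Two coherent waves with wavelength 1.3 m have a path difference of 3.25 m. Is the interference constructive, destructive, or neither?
destructive — path difference = 2.5λ, an odd multiple of λ/2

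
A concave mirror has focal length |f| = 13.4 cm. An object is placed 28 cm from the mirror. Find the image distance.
f = +13.4 cm (concave); 1/di = 1/f − 1/do → di = 25.7 cm (real image, in front of mirror)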